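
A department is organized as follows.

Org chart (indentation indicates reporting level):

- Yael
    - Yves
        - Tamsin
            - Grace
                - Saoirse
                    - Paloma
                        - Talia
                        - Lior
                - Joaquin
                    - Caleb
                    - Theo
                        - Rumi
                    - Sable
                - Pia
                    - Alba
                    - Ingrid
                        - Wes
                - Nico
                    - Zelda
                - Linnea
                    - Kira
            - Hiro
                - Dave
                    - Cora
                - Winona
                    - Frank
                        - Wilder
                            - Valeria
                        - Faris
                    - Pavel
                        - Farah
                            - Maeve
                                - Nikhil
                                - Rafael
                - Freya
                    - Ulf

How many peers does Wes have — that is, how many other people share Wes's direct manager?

Wes reports to Ingrid, and Ingrid has no other direct reports. Wes has 0 peers.

0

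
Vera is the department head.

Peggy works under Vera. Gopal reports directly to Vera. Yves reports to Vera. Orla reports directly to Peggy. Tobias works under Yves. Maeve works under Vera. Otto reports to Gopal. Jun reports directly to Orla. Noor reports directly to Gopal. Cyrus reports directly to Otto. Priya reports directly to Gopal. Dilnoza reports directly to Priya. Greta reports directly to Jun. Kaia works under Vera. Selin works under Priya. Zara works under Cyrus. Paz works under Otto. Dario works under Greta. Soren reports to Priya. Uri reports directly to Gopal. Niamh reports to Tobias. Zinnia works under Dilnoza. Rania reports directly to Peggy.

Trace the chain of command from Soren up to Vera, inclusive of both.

Soren reports to Priya. Priya reports to Gopal. Gopal reports to Vera. Vera is at the top.

Soren -> Priya -> Gopal -> Vera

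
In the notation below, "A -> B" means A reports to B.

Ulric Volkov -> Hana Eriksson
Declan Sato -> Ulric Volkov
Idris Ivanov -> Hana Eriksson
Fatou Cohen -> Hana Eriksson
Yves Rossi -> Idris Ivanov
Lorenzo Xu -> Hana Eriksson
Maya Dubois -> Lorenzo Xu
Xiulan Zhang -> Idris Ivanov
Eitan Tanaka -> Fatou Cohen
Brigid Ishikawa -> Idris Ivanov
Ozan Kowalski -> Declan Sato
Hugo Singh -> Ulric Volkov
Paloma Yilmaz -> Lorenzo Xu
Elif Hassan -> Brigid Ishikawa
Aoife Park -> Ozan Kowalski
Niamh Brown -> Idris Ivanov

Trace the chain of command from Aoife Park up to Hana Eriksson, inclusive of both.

Aoife Park reports to Ozan Kowalski. Ozan Kowalski reports to Declan Sato. Declan Sato reports to Ulric Volkov. Ulric Volkov reports to Hana Eriksson. Hana Eriksson is at the top.

Aoife Park -> Ozan Kowalski -> Declan Sato -> Ulric Volkov -> Hana Eriksson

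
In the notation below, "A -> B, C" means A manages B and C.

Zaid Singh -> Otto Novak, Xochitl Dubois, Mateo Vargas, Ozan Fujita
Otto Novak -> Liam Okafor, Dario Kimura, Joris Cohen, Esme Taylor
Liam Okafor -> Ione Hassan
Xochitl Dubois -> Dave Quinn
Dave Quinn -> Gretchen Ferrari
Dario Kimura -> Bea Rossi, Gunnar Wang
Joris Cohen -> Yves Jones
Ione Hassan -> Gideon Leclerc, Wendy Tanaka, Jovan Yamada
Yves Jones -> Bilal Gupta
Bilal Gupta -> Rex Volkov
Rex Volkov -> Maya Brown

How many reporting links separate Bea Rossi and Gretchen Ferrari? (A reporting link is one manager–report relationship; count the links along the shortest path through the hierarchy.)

Bea Rossi is 3 levels below Zaid Singh, and Gretchen Ferrari is 3 levels below Zaid Singh (their lowest common manager). The shortest path runs up from Bea Rossi to Zaid Singh and back down to Gretchen Ferrari: 3 + 3 = 6 links.

6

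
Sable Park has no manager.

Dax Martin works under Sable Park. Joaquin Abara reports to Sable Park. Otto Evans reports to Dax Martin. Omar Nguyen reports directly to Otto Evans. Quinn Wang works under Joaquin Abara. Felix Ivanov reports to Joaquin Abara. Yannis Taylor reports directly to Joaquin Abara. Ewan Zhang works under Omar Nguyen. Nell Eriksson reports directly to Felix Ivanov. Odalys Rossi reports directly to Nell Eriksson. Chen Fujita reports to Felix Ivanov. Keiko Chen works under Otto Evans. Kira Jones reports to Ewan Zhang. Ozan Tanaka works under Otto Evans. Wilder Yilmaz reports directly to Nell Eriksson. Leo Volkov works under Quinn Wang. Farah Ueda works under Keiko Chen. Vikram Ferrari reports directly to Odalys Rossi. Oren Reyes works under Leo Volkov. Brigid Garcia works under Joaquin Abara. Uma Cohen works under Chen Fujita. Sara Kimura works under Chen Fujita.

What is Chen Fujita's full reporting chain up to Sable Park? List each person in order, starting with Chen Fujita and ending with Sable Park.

Chen Fujita -> Felix Ivanov -> Joaquin Abara -> Sable Park

Chen Fujita reports to Felix Ivanov. Felix Ivanov reports to Joaquin Abara. Joaquin Abara reports to Sable Park. Sable Park is at the top.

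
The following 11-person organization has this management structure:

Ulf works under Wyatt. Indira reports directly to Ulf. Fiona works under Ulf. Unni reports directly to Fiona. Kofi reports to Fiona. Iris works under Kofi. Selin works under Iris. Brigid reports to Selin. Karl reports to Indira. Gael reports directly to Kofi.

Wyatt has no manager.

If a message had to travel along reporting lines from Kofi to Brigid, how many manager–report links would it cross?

Brigid is in Kofi's organization: the chain from Brigid up to Kofi is Brigid → Selin → Iris → Kofi, which is 3 links.

3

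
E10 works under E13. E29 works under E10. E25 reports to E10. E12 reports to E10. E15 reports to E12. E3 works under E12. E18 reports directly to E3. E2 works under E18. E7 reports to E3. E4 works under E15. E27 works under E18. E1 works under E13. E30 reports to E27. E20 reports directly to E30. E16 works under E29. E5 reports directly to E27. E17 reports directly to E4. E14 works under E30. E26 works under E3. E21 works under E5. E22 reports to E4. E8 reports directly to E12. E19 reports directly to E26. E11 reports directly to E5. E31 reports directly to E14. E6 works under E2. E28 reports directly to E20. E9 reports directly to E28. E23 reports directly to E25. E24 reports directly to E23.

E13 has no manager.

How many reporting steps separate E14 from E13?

7

Chain from E14 up to E13: E14 → E30 → E27 → E18 → E3 → E12 → E10 → E13. That is 7 steps up, so E14 is 7 levels below E13.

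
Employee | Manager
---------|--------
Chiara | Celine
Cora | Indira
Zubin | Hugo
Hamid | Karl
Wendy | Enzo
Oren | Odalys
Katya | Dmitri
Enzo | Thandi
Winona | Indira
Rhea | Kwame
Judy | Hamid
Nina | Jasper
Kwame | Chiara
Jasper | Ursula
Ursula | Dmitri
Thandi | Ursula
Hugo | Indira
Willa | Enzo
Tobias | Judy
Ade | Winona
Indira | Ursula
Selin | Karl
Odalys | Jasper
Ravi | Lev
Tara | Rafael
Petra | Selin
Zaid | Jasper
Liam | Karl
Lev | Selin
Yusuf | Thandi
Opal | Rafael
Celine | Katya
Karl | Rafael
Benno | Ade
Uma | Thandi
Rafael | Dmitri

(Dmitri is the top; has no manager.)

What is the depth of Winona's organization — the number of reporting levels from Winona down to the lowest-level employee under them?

The longest chain under Winona runs Winona → Ade → Benno, which is 2 levels below Winona.

2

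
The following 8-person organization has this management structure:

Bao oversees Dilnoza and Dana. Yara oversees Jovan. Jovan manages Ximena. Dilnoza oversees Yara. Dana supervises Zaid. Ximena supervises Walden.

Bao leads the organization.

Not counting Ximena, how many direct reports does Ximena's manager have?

0

Ximena reports to Jovan, and Jovan has no other direct reports. Ximena has 0 peers.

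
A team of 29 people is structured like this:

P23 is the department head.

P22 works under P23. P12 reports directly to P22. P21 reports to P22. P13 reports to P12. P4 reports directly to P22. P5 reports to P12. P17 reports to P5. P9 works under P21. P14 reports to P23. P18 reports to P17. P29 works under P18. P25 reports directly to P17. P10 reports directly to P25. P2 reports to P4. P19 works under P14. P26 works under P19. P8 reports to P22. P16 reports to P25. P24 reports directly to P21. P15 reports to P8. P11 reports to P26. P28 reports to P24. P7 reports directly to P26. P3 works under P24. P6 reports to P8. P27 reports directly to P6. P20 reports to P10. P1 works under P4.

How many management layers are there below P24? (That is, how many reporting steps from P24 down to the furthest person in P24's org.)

1

The longest chain under P24 runs P24 → P3, which is 1 level below P24.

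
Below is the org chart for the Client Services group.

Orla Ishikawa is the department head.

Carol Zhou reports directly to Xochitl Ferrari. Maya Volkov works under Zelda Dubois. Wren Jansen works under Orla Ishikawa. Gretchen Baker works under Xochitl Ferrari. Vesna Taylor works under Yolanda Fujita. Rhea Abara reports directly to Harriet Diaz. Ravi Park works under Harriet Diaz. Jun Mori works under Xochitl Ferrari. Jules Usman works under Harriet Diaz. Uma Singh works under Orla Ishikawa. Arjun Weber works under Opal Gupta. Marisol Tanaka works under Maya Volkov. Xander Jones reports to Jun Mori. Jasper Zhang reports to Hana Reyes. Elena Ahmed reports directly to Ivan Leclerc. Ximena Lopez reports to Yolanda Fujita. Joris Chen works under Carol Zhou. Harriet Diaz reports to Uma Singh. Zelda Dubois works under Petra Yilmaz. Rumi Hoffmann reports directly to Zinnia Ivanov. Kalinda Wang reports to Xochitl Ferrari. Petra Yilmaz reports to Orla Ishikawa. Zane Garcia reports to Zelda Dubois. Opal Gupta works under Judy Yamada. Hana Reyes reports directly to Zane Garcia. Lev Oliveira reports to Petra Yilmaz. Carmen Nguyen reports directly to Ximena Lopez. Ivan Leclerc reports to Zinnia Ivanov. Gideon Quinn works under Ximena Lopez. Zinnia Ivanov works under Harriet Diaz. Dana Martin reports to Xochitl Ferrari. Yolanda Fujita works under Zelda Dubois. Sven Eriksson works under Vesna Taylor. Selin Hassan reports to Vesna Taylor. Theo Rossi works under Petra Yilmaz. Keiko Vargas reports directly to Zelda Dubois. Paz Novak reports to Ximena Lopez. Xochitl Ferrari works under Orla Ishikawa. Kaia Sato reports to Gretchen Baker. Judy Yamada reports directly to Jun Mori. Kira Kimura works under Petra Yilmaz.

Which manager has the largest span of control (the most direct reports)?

Xochitl Ferrari

Direct-report counts: Orla Ishikawa has 4; Uma Singh has 1; Harriet Diaz has 4; Zinnia Ivanov has 2; Ivan Leclerc has 1; Xochitl Ferrari has 5; Gretchen Baker has 1; Carol Zhou has 1; Jun Mori has 2; Judy Yamada has 1; Opal Gupta has 1; Petra Yilmaz has 4; Zelda Dubois has 4; Maya Volkov has 1; Zane Garcia has 1; Hana Reyes has 1; Yolanda Fujita has 2; Vesna Taylor has 2; Ximena Lopez has 3. The largest is 5, held by Xochitl Ferrari.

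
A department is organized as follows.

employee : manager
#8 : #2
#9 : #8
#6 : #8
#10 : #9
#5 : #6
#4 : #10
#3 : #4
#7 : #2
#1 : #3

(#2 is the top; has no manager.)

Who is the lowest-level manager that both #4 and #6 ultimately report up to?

#4's chain of managers is #10, #9, #8, #2. #6's chain of managers is #8, #2. The first manager that appears in both chains is #8.

#8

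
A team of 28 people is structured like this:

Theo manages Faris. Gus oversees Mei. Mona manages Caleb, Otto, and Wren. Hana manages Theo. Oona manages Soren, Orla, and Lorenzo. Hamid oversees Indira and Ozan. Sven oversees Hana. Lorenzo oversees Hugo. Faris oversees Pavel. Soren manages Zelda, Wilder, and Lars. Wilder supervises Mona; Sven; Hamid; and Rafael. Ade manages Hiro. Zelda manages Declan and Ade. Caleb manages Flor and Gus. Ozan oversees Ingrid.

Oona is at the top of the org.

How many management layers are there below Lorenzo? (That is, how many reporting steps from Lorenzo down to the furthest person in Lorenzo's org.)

The longest chain under Lorenzo runs Lorenzo → Hugo, which is 1 level below Lorenzo.

1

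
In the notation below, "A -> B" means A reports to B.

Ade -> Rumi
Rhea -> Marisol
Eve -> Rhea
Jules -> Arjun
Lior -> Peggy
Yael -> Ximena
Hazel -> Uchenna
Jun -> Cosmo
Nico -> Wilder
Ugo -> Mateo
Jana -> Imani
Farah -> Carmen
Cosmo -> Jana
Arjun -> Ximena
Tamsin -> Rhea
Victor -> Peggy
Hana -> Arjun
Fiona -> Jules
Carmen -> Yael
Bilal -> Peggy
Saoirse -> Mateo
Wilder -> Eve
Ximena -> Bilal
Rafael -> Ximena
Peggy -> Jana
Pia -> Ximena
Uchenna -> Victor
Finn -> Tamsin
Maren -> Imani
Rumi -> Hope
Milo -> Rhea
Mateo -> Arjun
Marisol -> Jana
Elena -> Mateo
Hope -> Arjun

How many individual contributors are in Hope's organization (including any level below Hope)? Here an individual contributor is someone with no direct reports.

1

The only person in Hope's organization with no one reporting to them is Ade. That is 1.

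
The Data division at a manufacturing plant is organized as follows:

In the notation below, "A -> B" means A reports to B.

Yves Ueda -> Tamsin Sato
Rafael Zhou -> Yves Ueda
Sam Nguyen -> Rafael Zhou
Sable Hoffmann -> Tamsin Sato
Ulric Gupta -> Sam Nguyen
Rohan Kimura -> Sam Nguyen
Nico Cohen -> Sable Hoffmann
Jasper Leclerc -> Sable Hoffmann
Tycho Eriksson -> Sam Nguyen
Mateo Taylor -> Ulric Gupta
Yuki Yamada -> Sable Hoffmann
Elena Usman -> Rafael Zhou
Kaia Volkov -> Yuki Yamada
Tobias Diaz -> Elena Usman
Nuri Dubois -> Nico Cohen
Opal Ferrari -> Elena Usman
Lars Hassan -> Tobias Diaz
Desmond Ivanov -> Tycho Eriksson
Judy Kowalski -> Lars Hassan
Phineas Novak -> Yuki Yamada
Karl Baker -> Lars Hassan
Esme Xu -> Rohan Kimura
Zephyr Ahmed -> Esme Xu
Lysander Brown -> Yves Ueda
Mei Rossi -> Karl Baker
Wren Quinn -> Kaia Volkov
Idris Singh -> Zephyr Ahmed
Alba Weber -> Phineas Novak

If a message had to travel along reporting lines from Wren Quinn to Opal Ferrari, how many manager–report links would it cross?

8

Wren Quinn is 4 levels below Tamsin Sato, and Opal Ferrari is 4 levels below Tamsin Sato (their lowest common manager). The shortest path runs up from Wren Quinn to Tamsin Sato and back down to Opal Ferrari: 4 + 4 = 8 links.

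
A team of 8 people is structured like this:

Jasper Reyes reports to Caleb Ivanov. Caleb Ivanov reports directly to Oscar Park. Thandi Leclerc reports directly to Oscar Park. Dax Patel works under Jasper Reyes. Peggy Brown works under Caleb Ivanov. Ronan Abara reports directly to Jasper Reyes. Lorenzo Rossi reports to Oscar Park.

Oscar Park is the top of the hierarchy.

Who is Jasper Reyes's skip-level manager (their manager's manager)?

Jasper Reyes reports to Caleb Ivanov, and Caleb Ivanov reports to Oscar Park. So Jasper Reyes's skip-level manager is Oscar Park.

Oscar Park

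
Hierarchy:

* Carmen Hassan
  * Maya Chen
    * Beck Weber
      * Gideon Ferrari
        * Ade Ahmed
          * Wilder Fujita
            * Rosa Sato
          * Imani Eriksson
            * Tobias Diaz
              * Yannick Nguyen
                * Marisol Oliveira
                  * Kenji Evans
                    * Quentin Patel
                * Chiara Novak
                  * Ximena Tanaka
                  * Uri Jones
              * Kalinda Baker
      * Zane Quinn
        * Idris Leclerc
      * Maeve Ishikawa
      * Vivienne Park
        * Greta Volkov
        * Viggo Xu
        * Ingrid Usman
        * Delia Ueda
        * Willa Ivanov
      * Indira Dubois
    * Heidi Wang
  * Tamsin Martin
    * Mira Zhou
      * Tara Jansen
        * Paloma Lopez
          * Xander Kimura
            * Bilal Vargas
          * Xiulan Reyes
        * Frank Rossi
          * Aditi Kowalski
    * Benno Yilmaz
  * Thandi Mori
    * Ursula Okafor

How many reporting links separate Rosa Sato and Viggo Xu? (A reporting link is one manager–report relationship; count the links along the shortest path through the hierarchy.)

6

Rosa Sato is 4 levels below Beck Weber, and Viggo Xu is 2 levels below Beck Weber (their lowest common manager). The shortest path runs up from Rosa Sato to Beck Weber and back down to Viggo Xu: 4 + 2 = 6 links.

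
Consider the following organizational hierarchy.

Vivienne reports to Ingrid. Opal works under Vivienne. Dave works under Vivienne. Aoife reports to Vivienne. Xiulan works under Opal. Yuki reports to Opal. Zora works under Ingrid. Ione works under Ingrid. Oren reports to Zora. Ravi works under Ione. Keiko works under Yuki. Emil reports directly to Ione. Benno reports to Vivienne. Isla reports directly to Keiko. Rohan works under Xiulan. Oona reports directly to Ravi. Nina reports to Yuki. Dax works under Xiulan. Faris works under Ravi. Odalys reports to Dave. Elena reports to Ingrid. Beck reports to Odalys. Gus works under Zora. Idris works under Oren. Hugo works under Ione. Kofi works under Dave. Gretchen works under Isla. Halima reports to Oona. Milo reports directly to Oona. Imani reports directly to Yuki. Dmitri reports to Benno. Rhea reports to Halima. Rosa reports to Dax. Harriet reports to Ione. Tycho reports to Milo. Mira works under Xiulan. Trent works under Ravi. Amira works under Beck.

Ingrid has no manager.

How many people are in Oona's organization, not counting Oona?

Oona directly manages Halima, Milo. Under Halima: Rhea (1). Under Milo: Tycho (1). So Oona's organization is 2 direct reports plus everyone under them: 2 + 2 = 4.

4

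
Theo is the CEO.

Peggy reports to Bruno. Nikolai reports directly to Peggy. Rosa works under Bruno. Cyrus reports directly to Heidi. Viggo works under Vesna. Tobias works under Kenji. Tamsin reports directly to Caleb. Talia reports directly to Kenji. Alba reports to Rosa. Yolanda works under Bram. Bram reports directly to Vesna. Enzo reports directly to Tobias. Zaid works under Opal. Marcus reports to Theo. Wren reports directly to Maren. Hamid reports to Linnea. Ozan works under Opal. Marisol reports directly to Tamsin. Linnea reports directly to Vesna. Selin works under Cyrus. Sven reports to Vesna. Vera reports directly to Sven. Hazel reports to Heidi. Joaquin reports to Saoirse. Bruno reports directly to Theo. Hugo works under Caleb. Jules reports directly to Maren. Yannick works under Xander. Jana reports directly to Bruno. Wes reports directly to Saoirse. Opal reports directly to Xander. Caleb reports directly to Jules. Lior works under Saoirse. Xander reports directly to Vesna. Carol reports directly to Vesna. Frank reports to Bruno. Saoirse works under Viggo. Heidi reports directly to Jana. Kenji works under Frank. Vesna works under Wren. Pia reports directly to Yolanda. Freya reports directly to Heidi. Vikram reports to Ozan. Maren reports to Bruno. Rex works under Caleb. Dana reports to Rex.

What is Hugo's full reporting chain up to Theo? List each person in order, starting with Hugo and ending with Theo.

Hugo -> Caleb -> Jules -> Maren -> Bruno -> Theo

Hugo reports to Caleb. Caleb reports to Jules. Jules reports to Maren. Maren reports to Bruno. Bruno reports to Theo. Theo is at the top.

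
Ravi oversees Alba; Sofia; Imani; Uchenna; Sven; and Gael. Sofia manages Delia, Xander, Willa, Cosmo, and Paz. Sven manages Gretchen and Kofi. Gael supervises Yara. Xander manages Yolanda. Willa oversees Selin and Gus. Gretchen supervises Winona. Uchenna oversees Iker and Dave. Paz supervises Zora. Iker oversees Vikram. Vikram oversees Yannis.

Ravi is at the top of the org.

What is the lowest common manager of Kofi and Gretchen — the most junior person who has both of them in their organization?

Kofi's chain of managers is Sven, Ravi. Gretchen's chain of managers is Sven, Ravi. The first manager that appears in both chains is Sven.

Sven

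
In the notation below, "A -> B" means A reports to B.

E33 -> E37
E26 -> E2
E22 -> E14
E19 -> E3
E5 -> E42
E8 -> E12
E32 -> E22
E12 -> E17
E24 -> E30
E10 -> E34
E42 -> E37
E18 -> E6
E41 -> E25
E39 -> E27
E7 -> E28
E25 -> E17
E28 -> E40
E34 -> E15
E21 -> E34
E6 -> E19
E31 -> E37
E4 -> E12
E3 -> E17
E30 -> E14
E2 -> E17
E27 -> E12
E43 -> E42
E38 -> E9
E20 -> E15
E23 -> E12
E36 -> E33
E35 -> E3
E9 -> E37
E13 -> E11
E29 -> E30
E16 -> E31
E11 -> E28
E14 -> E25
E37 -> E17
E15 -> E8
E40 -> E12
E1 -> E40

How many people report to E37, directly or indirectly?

9

E37 directly manages E33, E9, E42, E31. Under E33: E36 (1). Under E9: E38 (1). Under E42: E43, E5 (2). Under E31: E16 (1). So E37's organization is 4 direct reports plus everyone under them: 2 + 2 + 3 + 2 = 9.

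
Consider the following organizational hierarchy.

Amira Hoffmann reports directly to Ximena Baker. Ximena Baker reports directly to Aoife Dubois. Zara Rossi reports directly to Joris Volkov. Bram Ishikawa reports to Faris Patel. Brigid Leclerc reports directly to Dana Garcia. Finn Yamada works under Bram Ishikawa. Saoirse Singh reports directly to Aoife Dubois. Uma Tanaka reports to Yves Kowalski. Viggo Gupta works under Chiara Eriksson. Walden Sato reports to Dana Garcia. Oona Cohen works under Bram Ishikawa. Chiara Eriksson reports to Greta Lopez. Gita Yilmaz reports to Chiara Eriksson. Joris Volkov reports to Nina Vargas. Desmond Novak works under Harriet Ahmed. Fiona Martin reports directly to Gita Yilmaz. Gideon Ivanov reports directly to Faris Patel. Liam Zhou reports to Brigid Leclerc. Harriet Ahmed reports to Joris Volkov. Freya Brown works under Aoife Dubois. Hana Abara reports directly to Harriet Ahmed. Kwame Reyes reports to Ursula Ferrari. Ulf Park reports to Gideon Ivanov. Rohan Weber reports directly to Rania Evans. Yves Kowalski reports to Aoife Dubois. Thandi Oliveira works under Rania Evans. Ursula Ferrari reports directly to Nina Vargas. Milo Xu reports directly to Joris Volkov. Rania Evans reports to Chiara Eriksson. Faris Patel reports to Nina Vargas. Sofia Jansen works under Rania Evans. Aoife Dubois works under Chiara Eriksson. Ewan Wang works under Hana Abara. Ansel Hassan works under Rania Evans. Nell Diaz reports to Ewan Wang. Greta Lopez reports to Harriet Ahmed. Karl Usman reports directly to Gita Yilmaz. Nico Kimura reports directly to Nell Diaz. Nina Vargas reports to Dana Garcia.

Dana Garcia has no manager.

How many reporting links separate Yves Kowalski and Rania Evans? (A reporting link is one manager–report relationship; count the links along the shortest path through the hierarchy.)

Yves Kowalski is 2 levels below Chiara Eriksson, and Rania Evans is 1 level below Chiara Eriksson (their lowest common manager). The shortest path runs up from Yves Kowalski to Chiara Eriksson and back down to Rania Evans: 2 + 1 = 3 links.

3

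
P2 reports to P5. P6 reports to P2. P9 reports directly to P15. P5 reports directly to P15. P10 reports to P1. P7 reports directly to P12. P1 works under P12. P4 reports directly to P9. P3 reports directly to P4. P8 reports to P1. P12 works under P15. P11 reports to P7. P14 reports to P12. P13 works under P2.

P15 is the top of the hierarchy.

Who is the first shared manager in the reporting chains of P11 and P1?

P12

P11's chain of managers is P7, P12, P15. P1's chain of managers is P12, P15. The first manager that appears in both chains is P12.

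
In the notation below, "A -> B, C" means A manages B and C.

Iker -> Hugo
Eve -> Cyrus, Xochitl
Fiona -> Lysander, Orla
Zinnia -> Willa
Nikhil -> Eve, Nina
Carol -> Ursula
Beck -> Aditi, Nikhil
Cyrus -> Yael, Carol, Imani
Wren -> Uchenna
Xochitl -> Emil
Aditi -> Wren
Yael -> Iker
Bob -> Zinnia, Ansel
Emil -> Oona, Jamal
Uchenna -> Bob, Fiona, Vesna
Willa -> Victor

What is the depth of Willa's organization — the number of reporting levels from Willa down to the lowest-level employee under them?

The longest chain under Willa runs Willa → Victor, which is 1 level below Willa.

1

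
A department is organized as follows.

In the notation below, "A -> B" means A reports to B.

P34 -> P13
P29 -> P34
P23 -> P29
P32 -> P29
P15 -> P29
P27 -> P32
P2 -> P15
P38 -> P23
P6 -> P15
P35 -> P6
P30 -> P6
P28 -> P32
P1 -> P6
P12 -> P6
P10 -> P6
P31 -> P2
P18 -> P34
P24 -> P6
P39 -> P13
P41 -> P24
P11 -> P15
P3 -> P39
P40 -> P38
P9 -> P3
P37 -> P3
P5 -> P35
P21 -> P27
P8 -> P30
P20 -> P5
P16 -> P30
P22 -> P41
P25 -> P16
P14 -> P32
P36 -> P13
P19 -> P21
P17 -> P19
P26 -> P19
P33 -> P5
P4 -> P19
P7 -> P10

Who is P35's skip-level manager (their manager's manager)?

P35 reports to P6, and P6 reports to P15. So P35's skip-level manager is P15.

P15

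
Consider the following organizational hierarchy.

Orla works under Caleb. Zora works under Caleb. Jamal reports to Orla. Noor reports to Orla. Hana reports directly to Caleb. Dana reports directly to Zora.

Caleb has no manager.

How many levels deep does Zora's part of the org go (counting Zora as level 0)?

1

The longest chain under Zora runs Zora → Dana, which is 1 level below Zora.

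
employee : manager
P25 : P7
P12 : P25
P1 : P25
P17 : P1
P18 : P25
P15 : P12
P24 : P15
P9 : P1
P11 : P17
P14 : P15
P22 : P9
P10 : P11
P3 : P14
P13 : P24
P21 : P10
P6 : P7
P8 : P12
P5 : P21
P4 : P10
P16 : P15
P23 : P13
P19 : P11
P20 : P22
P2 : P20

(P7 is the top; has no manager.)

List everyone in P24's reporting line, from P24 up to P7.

P24 reports to P15. P15 reports to P12. P12 reports to P25. P25 reports to P7. P7 is at the top.

P24 -> P15 -> P12 -> P25 -> P7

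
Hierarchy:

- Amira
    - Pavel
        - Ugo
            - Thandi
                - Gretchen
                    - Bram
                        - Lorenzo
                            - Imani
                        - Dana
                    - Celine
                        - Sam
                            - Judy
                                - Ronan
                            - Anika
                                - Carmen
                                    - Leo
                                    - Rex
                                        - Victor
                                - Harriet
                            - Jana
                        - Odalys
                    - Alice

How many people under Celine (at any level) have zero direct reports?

6

The people in Celine's organization with no one reporting to them are Odalys, Jana, Harriet, Victor, Leo, Ronan. That is 6.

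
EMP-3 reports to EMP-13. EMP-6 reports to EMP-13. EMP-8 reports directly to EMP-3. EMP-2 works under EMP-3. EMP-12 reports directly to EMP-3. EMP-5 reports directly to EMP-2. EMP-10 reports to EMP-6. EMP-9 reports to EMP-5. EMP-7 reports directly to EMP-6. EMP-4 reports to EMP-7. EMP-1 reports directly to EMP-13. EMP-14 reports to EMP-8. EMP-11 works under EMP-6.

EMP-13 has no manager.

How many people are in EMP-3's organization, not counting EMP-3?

EMP-3 directly manages EMP-8, EMP-2, EMP-12. Under EMP-8: EMP-14 (1). Under EMP-2: EMP-5, EMP-9 (2). EMP-12 has no reports. So EMP-3's organization is 3 direct reports plus everyone under them: 2 + 3 + 1 = 6.

6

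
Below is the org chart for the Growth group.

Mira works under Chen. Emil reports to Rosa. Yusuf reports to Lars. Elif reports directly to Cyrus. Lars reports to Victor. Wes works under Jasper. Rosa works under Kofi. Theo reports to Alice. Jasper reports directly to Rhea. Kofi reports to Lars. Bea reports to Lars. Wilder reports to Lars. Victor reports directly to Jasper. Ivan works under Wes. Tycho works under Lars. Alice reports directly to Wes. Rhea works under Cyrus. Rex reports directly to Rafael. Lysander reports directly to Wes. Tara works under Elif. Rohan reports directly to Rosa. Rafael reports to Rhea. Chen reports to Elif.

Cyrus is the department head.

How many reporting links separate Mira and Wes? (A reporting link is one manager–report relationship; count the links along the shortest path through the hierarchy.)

6

Mira is 3 levels below Cyrus, and Wes is 3 levels below Cyrus (their lowest common manager). The shortest path runs up from Mira to Cyrus and back down to Wes: 3 + 3 = 6 links.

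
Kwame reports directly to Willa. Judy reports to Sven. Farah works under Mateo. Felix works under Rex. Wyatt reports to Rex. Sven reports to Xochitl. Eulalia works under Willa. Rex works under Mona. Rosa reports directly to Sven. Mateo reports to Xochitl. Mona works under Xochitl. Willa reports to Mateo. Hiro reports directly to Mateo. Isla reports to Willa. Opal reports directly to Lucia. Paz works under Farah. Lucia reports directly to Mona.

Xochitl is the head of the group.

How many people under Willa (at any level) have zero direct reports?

3

The people in Willa's organization with no one reporting to them are Isla, Kwame, Eulalia. That is 3.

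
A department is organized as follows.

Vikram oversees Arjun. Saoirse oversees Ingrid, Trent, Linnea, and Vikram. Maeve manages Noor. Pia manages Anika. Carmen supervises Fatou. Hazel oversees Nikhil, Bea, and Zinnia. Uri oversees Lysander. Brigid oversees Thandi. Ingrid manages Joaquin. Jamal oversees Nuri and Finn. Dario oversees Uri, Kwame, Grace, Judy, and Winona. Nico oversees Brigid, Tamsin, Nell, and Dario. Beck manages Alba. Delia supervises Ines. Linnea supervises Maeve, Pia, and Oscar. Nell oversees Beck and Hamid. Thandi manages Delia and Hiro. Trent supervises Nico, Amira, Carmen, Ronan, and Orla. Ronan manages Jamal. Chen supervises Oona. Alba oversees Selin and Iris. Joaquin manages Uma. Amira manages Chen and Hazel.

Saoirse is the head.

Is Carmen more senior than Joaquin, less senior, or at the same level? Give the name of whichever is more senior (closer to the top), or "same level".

Both Carmen and Joaquin are 2 levels below Saoirse.

same level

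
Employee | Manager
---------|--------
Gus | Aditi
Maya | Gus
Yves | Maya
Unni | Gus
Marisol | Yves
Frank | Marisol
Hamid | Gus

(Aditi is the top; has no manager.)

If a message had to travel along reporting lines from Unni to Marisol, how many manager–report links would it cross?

Unni is 1 level below Gus, and Marisol is 3 levels below Gus (their lowest common manager). The shortest path runs up from Unni to Gus and back down to Marisol: 1 + 3 = 4 links.

4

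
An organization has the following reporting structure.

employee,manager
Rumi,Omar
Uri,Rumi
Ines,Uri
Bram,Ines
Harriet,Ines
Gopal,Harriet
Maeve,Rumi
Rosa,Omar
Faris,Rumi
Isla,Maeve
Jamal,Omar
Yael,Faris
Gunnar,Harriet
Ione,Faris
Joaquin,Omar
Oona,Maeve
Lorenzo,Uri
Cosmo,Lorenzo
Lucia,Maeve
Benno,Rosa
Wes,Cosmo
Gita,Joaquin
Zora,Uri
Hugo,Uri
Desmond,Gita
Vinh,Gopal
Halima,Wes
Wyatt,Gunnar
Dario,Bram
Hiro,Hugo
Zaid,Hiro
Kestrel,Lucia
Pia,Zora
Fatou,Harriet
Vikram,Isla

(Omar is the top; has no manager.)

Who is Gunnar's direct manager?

Harriet

Gunnar reports directly to Harriet.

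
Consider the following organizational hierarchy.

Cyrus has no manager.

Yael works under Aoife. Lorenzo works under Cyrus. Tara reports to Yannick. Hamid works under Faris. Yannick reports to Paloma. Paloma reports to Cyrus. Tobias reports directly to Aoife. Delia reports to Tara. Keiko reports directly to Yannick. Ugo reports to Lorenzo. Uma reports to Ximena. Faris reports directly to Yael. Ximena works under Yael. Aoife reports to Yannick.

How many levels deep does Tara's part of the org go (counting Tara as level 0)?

1

The longest chain under Tara runs Tara → Delia, which is 1 level below Tara.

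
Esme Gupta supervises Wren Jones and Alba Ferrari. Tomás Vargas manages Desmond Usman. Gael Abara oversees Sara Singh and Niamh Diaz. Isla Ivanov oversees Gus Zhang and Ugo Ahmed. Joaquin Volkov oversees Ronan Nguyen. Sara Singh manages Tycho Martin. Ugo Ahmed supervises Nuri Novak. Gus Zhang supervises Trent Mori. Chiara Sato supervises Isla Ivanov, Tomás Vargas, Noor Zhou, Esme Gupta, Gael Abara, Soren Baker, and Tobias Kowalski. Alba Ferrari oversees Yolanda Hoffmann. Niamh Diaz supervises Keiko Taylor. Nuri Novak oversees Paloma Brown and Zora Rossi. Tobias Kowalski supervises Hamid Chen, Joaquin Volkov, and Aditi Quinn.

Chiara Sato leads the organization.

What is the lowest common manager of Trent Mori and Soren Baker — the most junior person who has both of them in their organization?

Chiara Sato

Trent Mori's chain of managers is Gus Zhang, Isla Ivanov, Chiara Sato. Soren Baker's chain of managers is Chiara Sato. The first manager that appears in both chains is Chiara Sato.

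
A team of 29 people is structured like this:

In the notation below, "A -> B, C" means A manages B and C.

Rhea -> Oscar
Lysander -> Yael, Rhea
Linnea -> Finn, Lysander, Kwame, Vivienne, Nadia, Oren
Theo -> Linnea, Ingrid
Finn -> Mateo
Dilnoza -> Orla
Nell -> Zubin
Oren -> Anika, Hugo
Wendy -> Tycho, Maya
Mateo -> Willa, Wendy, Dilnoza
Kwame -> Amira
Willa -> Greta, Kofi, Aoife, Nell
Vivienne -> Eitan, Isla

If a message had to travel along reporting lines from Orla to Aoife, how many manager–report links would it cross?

4

Orla is 2 levels below Mateo, and Aoife is 2 levels below Mateo (their lowest common manager). The shortest path runs up from Orla to Mateo and back down to Aoife: 2 + 2 = 4 links.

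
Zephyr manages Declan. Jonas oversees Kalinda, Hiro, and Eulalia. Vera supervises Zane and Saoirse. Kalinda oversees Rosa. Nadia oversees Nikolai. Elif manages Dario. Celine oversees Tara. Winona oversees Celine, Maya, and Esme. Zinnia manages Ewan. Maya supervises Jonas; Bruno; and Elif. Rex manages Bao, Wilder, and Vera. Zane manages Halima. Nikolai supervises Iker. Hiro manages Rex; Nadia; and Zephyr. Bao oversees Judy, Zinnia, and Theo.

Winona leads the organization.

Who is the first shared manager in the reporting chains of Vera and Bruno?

Vera's chain of managers is Rex, Hiro, Jonas, Maya, Winona. Bruno's chain of managers is Maya, Winona. The first manager that appears in both chains is Maya.

Maya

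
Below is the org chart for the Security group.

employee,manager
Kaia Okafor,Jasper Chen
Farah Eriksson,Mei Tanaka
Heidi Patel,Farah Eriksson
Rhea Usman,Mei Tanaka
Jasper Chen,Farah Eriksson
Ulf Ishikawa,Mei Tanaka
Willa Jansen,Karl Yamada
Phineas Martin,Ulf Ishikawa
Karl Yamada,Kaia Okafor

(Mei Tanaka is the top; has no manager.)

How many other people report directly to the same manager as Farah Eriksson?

Farah Eriksson reports to Mei Tanaka. Mei Tanaka's other direct reports are Rhea Usman, Ulf Ishikawa — 2 peers.

2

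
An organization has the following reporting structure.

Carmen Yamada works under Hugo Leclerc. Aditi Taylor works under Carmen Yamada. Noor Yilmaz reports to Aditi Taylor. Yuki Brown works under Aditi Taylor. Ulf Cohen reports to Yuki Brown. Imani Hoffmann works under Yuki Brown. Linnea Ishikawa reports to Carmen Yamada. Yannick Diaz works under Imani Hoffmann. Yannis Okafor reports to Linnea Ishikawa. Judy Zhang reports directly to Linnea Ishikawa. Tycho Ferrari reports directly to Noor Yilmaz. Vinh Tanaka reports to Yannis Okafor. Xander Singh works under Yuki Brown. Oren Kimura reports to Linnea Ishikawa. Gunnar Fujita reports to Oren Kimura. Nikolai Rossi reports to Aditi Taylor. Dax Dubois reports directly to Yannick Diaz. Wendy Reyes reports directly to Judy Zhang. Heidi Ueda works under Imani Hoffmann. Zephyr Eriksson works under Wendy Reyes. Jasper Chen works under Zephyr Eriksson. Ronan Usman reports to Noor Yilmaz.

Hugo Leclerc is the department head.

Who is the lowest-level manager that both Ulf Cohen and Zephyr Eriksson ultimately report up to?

Carmen Yamada

Ulf Cohen's chain of managers is Yuki Brown, Aditi Taylor, Carmen Yamada, Hugo Leclerc. Zephyr Eriksson's chain of managers is Wendy Reyes, Judy Zhang, Linnea Ishikawa, Carmen Yamada, Hugo Leclerc. The first manager that appears in both chains is Carmen Yamada.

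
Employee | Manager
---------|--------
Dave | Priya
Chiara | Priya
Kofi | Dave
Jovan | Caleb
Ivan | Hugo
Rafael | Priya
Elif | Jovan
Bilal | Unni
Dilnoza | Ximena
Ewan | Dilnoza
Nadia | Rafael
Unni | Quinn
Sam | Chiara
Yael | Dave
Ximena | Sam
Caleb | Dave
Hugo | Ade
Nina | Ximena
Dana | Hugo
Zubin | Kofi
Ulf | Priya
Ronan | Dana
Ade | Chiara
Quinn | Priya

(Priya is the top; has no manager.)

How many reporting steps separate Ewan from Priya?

Chain from Ewan up to Priya: Ewan → Dilnoza → Ximena → Sam → Chiara → Priya. That is 5 steps up, so Ewan is 5 levels below Priya.

5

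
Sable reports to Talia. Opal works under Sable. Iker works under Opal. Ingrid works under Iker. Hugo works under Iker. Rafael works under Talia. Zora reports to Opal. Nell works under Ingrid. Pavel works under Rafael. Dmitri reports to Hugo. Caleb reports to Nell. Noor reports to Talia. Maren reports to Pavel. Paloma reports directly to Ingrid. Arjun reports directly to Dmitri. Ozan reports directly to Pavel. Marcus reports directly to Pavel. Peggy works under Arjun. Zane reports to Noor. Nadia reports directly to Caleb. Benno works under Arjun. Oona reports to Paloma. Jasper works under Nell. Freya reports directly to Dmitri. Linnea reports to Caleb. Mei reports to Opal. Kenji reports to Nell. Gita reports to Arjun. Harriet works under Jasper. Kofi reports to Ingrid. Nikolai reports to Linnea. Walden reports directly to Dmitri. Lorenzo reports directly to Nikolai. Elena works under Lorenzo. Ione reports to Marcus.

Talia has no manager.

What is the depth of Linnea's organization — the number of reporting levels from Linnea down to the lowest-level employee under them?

3

The longest chain under Linnea runs Linnea → Nikolai → Lorenzo → Elena, which is 3 levels below Linnea.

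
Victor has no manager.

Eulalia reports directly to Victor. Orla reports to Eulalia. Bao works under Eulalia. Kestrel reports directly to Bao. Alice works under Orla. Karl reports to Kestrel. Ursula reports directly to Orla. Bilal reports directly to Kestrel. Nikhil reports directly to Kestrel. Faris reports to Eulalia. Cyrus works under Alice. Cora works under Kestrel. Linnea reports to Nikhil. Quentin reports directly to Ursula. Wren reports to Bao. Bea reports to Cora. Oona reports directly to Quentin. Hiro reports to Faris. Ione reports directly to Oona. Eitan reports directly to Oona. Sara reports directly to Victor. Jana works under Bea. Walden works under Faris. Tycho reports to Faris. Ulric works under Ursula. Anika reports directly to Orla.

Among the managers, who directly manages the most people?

Direct-report counts: Victor has 2; Eulalia has 3; Faris has 3; Bao has 2; Kestrel has 4; Cora has 1; Bea has 1; Nikhil has 1; Orla has 3; Ursula has 2; Quentin has 1; Oona has 2; Alice has 1. The largest is 4, held by Kestrel.

Kestrel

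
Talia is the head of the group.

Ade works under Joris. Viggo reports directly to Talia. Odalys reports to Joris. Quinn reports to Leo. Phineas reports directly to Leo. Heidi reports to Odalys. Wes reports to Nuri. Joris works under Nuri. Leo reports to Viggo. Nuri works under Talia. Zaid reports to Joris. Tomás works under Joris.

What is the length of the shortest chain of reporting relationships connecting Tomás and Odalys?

2

Tomás is 1 level below Joris, and Odalys is 1 level below Joris (their lowest common manager). The shortest path runs up from Tomás to Joris and back down to Odalys: 1 + 1 = 2 links.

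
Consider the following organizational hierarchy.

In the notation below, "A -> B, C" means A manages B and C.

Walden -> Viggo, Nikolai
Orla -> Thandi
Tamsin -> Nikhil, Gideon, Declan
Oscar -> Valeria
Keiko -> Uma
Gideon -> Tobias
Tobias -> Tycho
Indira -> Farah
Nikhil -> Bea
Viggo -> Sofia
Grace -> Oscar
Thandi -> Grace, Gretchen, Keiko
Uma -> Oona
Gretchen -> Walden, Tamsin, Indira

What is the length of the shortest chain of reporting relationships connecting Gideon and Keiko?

4

Gideon is 3 levels below Thandi, and Keiko is 1 level below Thandi (their lowest common manager). The shortest path runs up from Gideon to Thandi and back down to Keiko: 3 + 1 = 4 links.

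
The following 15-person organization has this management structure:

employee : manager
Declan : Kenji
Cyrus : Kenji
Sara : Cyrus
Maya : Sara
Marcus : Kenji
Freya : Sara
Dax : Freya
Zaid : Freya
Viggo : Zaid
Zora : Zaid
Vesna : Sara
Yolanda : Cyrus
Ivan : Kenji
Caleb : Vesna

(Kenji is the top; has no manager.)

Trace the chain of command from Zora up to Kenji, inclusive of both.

Zora reports to Zaid. Zaid reports to Freya. Freya reports to Sara. Sara reports to Cyrus. Cyrus reports to Kenji. Kenji is at the top.

Zora -> Zaid -> Freya -> Sara -> Cyrus -> Kenji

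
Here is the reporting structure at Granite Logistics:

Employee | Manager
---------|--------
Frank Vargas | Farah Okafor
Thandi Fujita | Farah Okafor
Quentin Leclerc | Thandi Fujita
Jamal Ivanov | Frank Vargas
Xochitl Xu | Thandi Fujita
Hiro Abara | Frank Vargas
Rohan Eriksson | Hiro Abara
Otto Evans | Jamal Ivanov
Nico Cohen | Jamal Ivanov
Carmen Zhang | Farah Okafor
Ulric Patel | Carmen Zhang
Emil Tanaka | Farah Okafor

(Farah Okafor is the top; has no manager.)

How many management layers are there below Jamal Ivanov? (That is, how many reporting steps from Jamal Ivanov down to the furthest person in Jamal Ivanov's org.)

The longest chain under Jamal Ivanov runs Jamal Ivanov → Nico Cohen, which is 1 level below Jamal Ivanov.

1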